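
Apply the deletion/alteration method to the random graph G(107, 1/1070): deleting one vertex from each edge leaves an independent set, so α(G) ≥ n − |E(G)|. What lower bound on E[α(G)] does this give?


E[|E(G)|] = C(107, 2)·p = 5671 · (1/1070) = 53/10.
E[α(G)] ≥ n − E[|E(G)|] = 107 − 53/10 = 1017/10.
Numerically: ≈ 101.7000.
(This is only a lower bound; the true E[α(G)] may be larger.)

E[α(G)] ≥ 1017/10 ≈ 101.7000.


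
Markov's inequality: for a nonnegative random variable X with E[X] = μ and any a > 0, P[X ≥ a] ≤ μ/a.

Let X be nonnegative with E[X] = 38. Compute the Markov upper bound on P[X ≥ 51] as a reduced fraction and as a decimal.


μ = E[X] = 38, a = 51.
Markov: P[X ≥ 51] ≤ μ/a = (38)/51 = 38/51.
Numerically: ≈ 0.7451.
(Since a = 51 > μ = 38.0000, the bound 38/51 is < 1 and informative.)

P[X ≥ 51] ≤ 38/51 ≈ 0.7451.


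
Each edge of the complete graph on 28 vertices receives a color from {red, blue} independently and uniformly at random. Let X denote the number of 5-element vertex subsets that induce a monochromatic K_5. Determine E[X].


Let X = Σ_S X_S over the C(28, 5) = 98280 subsets S of size 5, where X_S = 1 if the K_5 on S is monochromatic.
For a fixed S, the K_5 on S has C(5, 2) = 10 edges. P[all 10 edges red] = (1/2)^10, and likewise for blue, so P[monochromatic] = 2·(1/2)^10 = 2^{1 − 10} = 1/512.
By linearity: E[X] = C(28, 5) · 2^{1 − 10} = 98280 · 1/512 = 12285/64.
Numerically: E[X] ≈ 191.953125.

E[X] = C(28,5)·2^(1−C(5,2)) = 12285/64 ≈ 191.953125.


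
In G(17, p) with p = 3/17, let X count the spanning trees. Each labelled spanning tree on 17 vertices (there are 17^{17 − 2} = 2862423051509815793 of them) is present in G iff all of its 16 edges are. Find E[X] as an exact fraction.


K_17 has 17^{17 − 2} = 2862423051509815793 labelled spanning trees.
For each such spanning tree H, let X_H = 1 if all 16 edges of H are present in G. Then P[X_H = 1] = p^{16} = (3/17)^{16} = 43046721/48661191875666868481.
Summing the indicators: E[X] = Σ_H E[X_H] = 2862423051509815793 · p^{16} = 2862423051509815793 · 43046721/48661191875666868481 = 43046721/17.
Numerically: E[X] ≈ 2.53e+06.

E[X] = 2862423051509815793 · (3/17)^{16} = 43046721/17 ≈ 2.53e+06.


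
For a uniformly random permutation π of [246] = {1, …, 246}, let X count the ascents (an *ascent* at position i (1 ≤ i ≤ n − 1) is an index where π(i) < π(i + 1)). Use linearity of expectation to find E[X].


Write X = Σ X_I over i = 1, …, 245, with X_I the indicator of one ascent.
There are 245 indicators.
For each fixed i, the pair (π(i), π(i+1)) is a uniformly random ordered pair of distinct values from {1, …, 246}; by symmetry P[π(i) < π(i+1)] = 1/2.
By linearity: E[X] = 245 · (1/2) = (246 − 1) · (1/2) = 245/2 ≈ 122.5000.

E[X] = 245/2 = 122.5000.


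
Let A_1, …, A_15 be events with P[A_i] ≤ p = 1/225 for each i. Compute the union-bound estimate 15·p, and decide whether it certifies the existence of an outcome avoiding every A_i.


Union bound: P[∪_{i=1}^{15} A_i] ≤ Σ_i P[A_i] ≤ 15·p = 15·(1/225) = 1/15.
Numerically: 1/15 ≈ 0.0666667.
Is 1/15 < 1? YES.
Since P[∪ A_i] ≤ 1/15 < 1, the complement has P[∩ A_i^c] ≥ 1 − 1/15 = 14/15 > 0, so some outcome avoids every A_i.

15·p = 1/15 ≈ 0.0666667; existence CERTIFIED by the union bound.


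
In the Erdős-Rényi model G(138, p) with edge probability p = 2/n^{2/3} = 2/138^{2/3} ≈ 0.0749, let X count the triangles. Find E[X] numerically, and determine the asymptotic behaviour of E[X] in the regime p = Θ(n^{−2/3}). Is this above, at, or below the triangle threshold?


Number of potential triangles: C(138, 3) = 428536.
Each occurs with probability p³ ≈ (0.0749)³ ≈ 4.20080e-04.
By linearity: E[X] = C(138, 3)·p³ ≈ 428536 · 4.20080e-04 ≈ 180.019.
Since α = 2/3 < 1, p = c/n^{2/3} ≫ 1/n is above the triangle threshold p ~ 1/n. Asymptotically E[X] ~ (c³/6)·n^{3(1−α)} = (2³/6)·n^{1} → ∞; triangles are abundant w.h.p.

E[X] ≈ 180.019; in regime p = Θ(1/n^{2/3}) E[X] diverges (above the triangle threshold p ~ 1/n).


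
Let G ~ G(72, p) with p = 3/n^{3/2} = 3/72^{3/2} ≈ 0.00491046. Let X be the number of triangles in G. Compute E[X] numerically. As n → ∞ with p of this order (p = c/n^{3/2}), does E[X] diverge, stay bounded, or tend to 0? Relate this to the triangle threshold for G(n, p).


Number of potential triangles: C(72, 3) = 59640.
Each occurs with probability p³ ≈ (0.00491046)³ ≈ 1.18404315e-07.
By linearity: E[X] = C(72, 3)·p³ ≈ 59640 · 1.18404315e-07 ≈ 0.007062.
Since α = 3/2 > 1, p = c/n^{3/2} = o(1/n) is below the triangle threshold p ~ 1/n. Asymptotically E[X] ~ (c³/6)·n^{3(1−α)} = (3³/6)·n^{-1.5} → 0, so by Markov's inequality G has no triangles w.h.p.

E[X] ≈ 0.007062; in regime p = Θ(1/n^{3/2}) E[X] tends to 0 (below the triangle threshold p ~ 1/n).


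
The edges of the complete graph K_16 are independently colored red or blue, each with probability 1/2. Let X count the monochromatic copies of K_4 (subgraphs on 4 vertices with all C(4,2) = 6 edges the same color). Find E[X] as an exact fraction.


Let X = Σ_S X_S over the C(16, 4) = 1820 subsets S of size 4, where X_S = 1 if the K_4 on S is monochromatic.
For a fixed S, the K_4 on S has C(4, 2) = 6 edges. P[all 6 edges red] = (1/2)^6, and likewise for blue, so P[monochromatic] = 2·(1/2)^6 = 2^{1 − 6} = 1/32.
Summing: E[X] = C(16, 4) · 2^{1 − 6} = 1820 · 1/32 = 455/8.
Numerically: E[X] ≈ 56.875000.

E[X] = C(16,4)·2^(1−C(4,2)) = 455/8 ≈ 56.875000.


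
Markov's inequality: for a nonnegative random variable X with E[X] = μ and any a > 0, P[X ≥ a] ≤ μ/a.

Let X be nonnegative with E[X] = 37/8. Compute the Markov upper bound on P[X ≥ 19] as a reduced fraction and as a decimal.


μ = E[X] = 37/8, a = 19.
Markov: P[X ≥ 19] ≤ μ/a = (37/8)/19 = 37/152.
Numerically: ≈ 0.243.
(Since a = 19 > μ = 4.625, the bound 37/152 is < 1 and informative.)

P[X ≥ 19] ≤ 37/152 ≈ 0.243.


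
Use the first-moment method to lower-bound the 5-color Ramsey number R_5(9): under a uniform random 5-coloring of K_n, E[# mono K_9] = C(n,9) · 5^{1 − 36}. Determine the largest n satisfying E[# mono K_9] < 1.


We need C(n, 9) · 5^{1 − 36} < 1, i.e. C(n, 9) < 5^{36 − 1} = 2910383045673370361328125.
Check values of n near the boundary:
  n = 2167: C(2167, 9) = 2855899084841489792706810; 2855899084841489792706810 < 2910383045673370361328125? YES
  n = 2168: C(2168, 9) = 2867804175977929537095120; 2867804175977929537095120 < 2910383045673370361328125? YES
  n = 2169: C(2169, 9) = 2879753360044504243499683; 2879753360044504243499683 < 2910383045673370361328125? YES
  n = 2170: C(2170, 9) = 2891746779868845075610510; 2891746779868845075610510 < 2910383045673370361328125? YES
  n = 2171: C(2171, 9) = 2903784578674959601827205; 2903784578674959601827205 < 2910383045673370361328125? YES
  n = 2172: C(2172, 9) = 2915866900084148060642020; 2915866900084148060642020 < 2910383045673370361328125? NO
  n = 2173: C(2173, 9) = 2927993888115921319674265; 2927993888115921319674265 < 2910383045673370361328125? NO
The largest n with C(n, 9) < 2910383045673370361328125 is n = 2171 (where E[X] = 580756915734991920365441/582076609134674072265625 ≈ 0.997733). Hence R_5(9) > 2171, i.e. R_5(9) ≥ 2172.

Largest n = 2171; hence R_5(9) > 2171.


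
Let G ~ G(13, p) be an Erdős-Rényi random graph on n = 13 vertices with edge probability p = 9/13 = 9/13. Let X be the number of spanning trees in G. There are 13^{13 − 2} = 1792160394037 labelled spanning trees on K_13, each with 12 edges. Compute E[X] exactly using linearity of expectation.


K_13 has 13^{13 − 2} = 1792160394037 labelled spanning trees.
For each such spanning tree H, let X_H = 1 if all 12 edges of H are present in G. Then P[X_H = 1] = p^{12} = (9/13)^{12} = 282429536481/23298085122481.
Summing the indicators: E[X] = Σ_H E[X_H] = 1792160394037 · p^{12} = 1792160394037 · 282429536481/23298085122481 = 282429536481/13.
Numerically: E[X] ≈ 2.173e+10.

E[X] = 1792160394037 · (9/13)^{12} = 282429536481/13 ≈ 2.173e+10.


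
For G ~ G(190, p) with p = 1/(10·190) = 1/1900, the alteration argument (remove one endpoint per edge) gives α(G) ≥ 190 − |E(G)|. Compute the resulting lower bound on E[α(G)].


E[|E(G)|] = C(190, 2)·p = 17955 · (1/1900) = 189/20.
E[α(G)] ≥ n − E[|E(G)|] = 190 − 189/20 = 3611/20.
Numerically: ≈ 180.5500.
(This is only a lower bound; the true E[α(G)] may be larger.)

E[α(G)] ≥ 3611/20 ≈ 180.5500.


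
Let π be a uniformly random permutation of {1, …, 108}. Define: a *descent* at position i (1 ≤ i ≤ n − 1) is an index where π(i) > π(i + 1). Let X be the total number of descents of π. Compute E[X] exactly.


Write X = Σ X_I over i = 1, …, 107, with X_I the indicator of one descent.
There are 107 indicators.
For each fixed i, the pair (π(i), π(i+1)) is a uniformly random ordered pair of distinct values from {1, …, 108}; by symmetry P[π(i) > π(i+1)] = 1/2.
By linearity: E[X] = 107 · (1/2) = (108 − 1) · (1/2) = 107/2 ≈ 53.50000.

E[X] = 107/2 = 53.50000.


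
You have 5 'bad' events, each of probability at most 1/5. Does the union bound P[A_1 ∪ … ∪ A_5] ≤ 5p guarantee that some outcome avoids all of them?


Union bound: P[∪_{i=1}^{5} A_i] ≤ Σ_i P[A_i] ≤ 5·p = 5·(1/5) = 1.
Numerically: 1 ≈ 1.0000000.
Is 1 < 1? NO.
Since the bound 1 is ≥ 1, the union bound is uninformative here; it does NOT by itself certify existence.

5·p = 1 ≈ 1.0000000; existence NOT certified by the union bound.


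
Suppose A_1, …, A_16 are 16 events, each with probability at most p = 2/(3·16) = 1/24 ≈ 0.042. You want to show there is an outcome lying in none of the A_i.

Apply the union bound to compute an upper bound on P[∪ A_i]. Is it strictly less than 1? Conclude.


Union bound: P[∪_{i=1}^{16} A_i] ≤ Σ_i P[A_i] ≤ 16·p = 16·(1/24) = 2/3.
Numerically: 2/3 ≈ 0.667.
Is 2/3 < 1? YES.
Since P[∪ A_i] ≤ 2/3 < 1, the complement has P[∩ A_i^c] ≥ 1 − 2/3 = 1/3 > 0, so some outcome avoids every A_i.

16·p = 2/3 ≈ 0.667; existence CERTIFIED by the union bound.


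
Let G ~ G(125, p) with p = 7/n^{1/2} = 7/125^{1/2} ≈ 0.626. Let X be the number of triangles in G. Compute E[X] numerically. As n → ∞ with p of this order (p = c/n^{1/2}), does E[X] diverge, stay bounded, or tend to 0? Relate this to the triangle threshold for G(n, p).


Number of potential triangles: C(125, 3) = 317750.
Each occurs with probability p³ ≈ (0.626)³ ≈ 2.45431e-01.
By linearity: E[X] = C(125, 3)·p³ ≈ 317750 · 2.45431e-01 ≈ 77985.643.
Since α = 1/2 < 1, p = c/n^{1/2} ≫ 1/n is above the triangle threshold p ~ 1/n. Asymptotically E[X] ~ (c³/6)·n^{3(1−α)} = (7³/6)·n^{1.5} → ∞; triangles are abundant w.h.p.

E[X] ≈ 77985.643; in regime p = Θ(1/n^{1/2}) E[X] diverges (above the triangle threshold p ~ 1/n).


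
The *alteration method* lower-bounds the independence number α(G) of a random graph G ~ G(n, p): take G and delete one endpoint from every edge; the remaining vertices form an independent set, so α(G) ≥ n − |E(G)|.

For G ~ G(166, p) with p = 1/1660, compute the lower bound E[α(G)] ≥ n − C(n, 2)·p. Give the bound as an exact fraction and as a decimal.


E[|E(G)|] = C(166, 2)·p = 13695 · (1/1660) = 33/4.
E[α(G)] ≥ n − E[|E(G)|] = 166 − 33/4 = 631/4.
Numerically: ≈ 157.75000.
(This is only a lower bound; the true E[α(G)] may be larger.)

E[α(G)] ≥ 631/4 ≈ 157.75000.


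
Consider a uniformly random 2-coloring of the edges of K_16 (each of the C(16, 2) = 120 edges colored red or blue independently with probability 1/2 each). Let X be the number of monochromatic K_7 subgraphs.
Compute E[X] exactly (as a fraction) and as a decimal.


Let X = Σ_S X_S over the C(16, 7) = 11440 subsets S of size 7, where X_S = 1 if the K_7 on S is monochromatic.
For a fixed S, the K_7 on S has C(7, 2) = 21 edges. P[all 21 edges red] = (1/2)^21, and likewise for blue, so P[monochromatic] = 2·(1/2)^21 = 2^{1 − 21} = 1/1048576.
Summing: E[X] = C(16, 7) · 2^{1 − 21} = 11440 · 1/1048576 = 715/65536.
Numerically: E[X] ≈ 0.01091.

E[X] = C(16,7)·2^(1−C(7,2)) = 715/65536 ≈ 0.01091.


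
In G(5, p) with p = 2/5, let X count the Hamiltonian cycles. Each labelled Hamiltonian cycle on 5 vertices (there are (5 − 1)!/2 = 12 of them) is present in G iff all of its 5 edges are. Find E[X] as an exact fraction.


K_5 has (5 − 1)!/2 = 12 labelled Hamiltonian cycles.
For each such Hamiltonian cycle H, let X_H = 1 if all 5 edges of H are present in G. Then P[X_H = 1] = p^{5} = (2/5)^{5} = 32/3125.
By linearity: E[X] = Σ_H E[X_H] = 12 · p^{5} = 12 · 32/3125 = 384/3125.
Numerically: E[X] ≈ 0.12288.

E[X] = 12 · (2/5)^{5} = 384/3125 ≈ 0.12288.


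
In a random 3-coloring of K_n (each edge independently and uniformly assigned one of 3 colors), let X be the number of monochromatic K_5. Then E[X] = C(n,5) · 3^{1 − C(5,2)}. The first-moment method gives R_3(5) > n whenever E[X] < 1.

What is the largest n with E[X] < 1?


We need C(n, 5) · 3^{1 − 10} < 1, i.e. C(n, 5) < 3^{10 − 1} = 19683.
Check values of n near the boundary:
  n = 18: C(18, 5) = 8568; 8568 < 19683? YES
  n = 19: C(19, 5) = 11628; 11628 < 19683? YES
  n = 20: C(20, 5) = 15504; 15504 < 19683? YES
  n = 21: C(21, 5) = 20349; 20349 < 19683? NO
  n = 22: C(22, 5) = 26334; 26334 < 19683? NO
The largest n with C(n, 5) < 19683 is n = 20 (where E[X] = 5168/6561 ≈ 0.788). Hence R_3(5) > 20, i.e. R_3(5) ≥ 21.

Largest n = 20; hence R_3(5) > 20.


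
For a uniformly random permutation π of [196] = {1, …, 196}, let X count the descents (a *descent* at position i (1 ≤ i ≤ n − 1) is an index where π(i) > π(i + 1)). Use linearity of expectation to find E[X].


Write X = Σ X_I over i = 1, …, 195, with X_I the indicator of one descent.
There are 195 indicators.
For each fixed i, the pair (π(i), π(i+1)) is a uniformly random ordered pair of distinct values from {1, …, 196}; by symmetry P[π(i) > π(i+1)] = 1/2.
By linearity: E[X] = 195 · (1/2) = (196 − 1) · (1/2) = 195/2 ≈ 97.5000.

E[X] = 195/2 = 97.5000.


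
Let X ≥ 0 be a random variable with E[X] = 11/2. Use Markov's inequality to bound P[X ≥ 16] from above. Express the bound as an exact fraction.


μ = E[X] = 11/2, a = 16.
Markov: P[X ≥ 16] ≤ μ/a = (11/2)/16 = 11/32.
Numerically: ≈ 0.343750.
(Since a = 16 > μ = 5.500000, the bound 11/32 is < 1 and informative.)

P[X ≥ 16] ≤ 11/32 ≈ 0.343750.


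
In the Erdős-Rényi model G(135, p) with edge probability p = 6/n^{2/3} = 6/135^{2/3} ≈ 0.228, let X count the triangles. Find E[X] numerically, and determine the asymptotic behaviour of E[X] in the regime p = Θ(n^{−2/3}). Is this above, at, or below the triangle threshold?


Number of potential triangles: C(135, 3) = 400995.
Each occurs with probability p³ ≈ (0.228)³ ≈ 1.1851852e-02.
By linearity: E[X] = C(135, 3)·p³ ≈ 400995 · 1.1851852e-02 ≈ 4752.53333.
Since α = 2/3 < 1, p = c/n^{2/3} ≫ 1/n is above the triangle threshold p ~ 1/n. Asymptotically E[X] ~ (c³/6)·n^{3(1−α)} = (6³/6)·n^{1} → ∞; triangles are abundant w.h.p.

E[X] ≈ 4752.53333; in regime p = Θ(1/n^{2/3}) E[X] diverges (above the triangle threshold p ~ 1/n).


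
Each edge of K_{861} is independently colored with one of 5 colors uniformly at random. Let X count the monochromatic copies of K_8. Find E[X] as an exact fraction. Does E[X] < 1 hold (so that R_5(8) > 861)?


E[X] = C(861, 8) · 5^{1 − 28} = 7250034996615275865 · 5^{−27} = 7250034996615275865/7450580596923828125.
As a reduced fraction: E[X] = 1450006999323055173/1490116119384765625 ≈ 0.9731.
Is E[X] < 1? YES.
Since E[X] < 1, there exists a 5-coloring of K_{861} with no monochromatic K_8; hence R_5(8) > 861.

E[X] = 1450006999323055173/1490116119384765625 ≈ 0.9731; E[X] < 1, so R_5(8) > 861.


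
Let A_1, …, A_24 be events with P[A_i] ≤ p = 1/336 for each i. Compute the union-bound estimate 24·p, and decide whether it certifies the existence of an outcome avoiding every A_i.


Union bound: P[∪_{i=1}^{24} A_i] ≤ Σ_i P[A_i] ≤ 24·p = 24·(1/336) = 1/14.
Numerically: 1/14 ≈ 0.07143.
Is 1/14 < 1? YES.
Since P[∪ A_i] ≤ 1/14 < 1, the complement has P[∩ A_i^c] ≥ 1 − 1/14 = 13/14 > 0, so some outcome avoids every A_i.

24·p = 1/14 ≈ 0.07143; existence CERTIFIED by the union bound.


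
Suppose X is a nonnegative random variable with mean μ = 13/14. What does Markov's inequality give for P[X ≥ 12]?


μ = E[X] = 13/14, a = 12.
Markov: P[X ≥ 12] ≤ μ/a = (13/14)/12 = 13/168.
Numerically: ≈ 0.077381.
(Since a = 12 > μ = 0.928571, the bound 13/168 is < 1 and informative.)

P[X ≥ 12] ≤ 13/168 ≈ 0.077381.


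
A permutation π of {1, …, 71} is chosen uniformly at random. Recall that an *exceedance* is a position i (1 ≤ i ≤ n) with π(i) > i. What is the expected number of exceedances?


Write X = Σ_{i=1}^{71} X_i, where X_i = 1_{π(i) > i}.
For each fixed i, π(i) is uniform over {1, …, 71} (marginal of a uniform permutation), so P[π(i) > i] = (n − i)/n. Summing: Σ_{i=1}^{71} (n − i)/n = (0 + 1 + … + 70)/71 = 71(71 − 1)/(2·71) = (71 − 1)/2.
Hence E[X] = Σ_{i=1}^{71} (71 − i)/71 = 35 ≈ 35.0000.

E[X] = 35 = 35.0000.


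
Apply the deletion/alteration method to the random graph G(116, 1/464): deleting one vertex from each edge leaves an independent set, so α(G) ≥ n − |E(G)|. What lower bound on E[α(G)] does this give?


E[|E(G)|] = C(116, 2)·p = 6670 · (1/464) = 115/8.
E[α(G)] ≥ n − E[|E(G)|] = 116 − 115/8 = 813/8.
Numerically: ≈ 101.6250.
(This is only a lower bound; the true E[α(G)] may be larger.)

E[α(G)] ≥ 813/8 ≈ 101.6250.


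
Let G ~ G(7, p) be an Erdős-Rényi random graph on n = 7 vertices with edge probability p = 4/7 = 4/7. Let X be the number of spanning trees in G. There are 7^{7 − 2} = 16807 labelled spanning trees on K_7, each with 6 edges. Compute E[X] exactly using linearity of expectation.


K_7 has 7^{7 − 2} = 16807 labelled spanning trees.
For each such spanning tree H, let X_H = 1 if all 6 edges of H are present in G. Then P[X_H = 1] = p^{6} = (4/7)^{6} = 4096/117649.
By linearity of expectation: E[X] = Σ_H E[X_H] = 16807 · p^{6} = 16807 · 4096/117649 = 4096/7.
Numerically: E[X] ≈ 585.

E[X] = 16807 · (4/7)^{6} = 4096/7 ≈ 585.


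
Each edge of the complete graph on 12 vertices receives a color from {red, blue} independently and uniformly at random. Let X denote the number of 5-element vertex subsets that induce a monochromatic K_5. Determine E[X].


Let X = Σ_S X_S over the C(12, 5) = 792 subsets S of size 5, where X_S = 1 if the K_5 on S is monochromatic.
For a fixed S, the K_5 on S has C(5, 2) = 10 edges. P[all 10 edges red] = (1/2)^10, and likewise for blue, so P[monochromatic] = 2·(1/2)^10 = 2^{1 − 10} = 1/512.
By linearity: E[X] = C(12, 5) · 2^{1 − 10} = 792 · 1/512 = 99/64.
Numerically: E[X] ≈ 1.546875.

E[X] = C(12,5)·2^(1−C(5,2)) = 99/64 ≈ 1.546875.


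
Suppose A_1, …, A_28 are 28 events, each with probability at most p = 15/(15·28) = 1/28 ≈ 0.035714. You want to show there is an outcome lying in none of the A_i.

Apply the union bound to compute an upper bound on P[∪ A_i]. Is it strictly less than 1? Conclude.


Union bound: P[∪_{i=1}^{28} A_i] ≤ Σ_i P[A_i] ≤ 28·p = 28·(1/28) = 1.
Numerically: 1 ≈ 1.000000.
Is 1 < 1? NO.
Since the bound 1 is ≥ 1, the union bound is uninformative here; it does NOT by itself certify existence.

28·p = 1 ≈ 1.000000; existence NOT certified by the union bound.


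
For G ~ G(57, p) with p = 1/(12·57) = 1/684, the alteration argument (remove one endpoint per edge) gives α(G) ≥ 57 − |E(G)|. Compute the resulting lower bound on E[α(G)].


E[|E(G)|] = C(57, 2)·p = 1596 · (1/684) = 7/3.
E[α(G)] ≥ n − E[|E(G)|] = 57 − 7/3 = 164/3.
Numerically: ≈ 54.66667.
(This is only a lower bound; the true E[α(G)] may be larger.)

E[α(G)] ≥ 164/3 ≈ 54.66667.


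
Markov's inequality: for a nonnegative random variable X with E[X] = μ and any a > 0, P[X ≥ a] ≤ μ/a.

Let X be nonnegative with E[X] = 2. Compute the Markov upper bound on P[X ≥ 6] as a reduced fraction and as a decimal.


μ = E[X] = 2, a = 6.
Markov: P[X ≥ 6] ≤ μ/a = (2)/6 = 1/3.
Numerically: ≈ 0.333333.
(Since a = 6 > μ = 2.000000, the bound 1/3 is < 1 and informative.)

P[X ≥ 6] ≤ 1/3 ≈ 0.333333.


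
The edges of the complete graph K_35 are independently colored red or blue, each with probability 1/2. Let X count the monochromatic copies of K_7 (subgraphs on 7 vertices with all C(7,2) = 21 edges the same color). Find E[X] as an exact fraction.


Let X = Σ_S X_S over the C(35, 7) = 6724520 subsets S of size 7, where X_S = 1 if the K_7 on S is monochromatic.
For a fixed S, the K_7 on S has C(7, 2) = 21 edges. P[all 21 edges red] = (1/2)^21, and likewise for blue, so P[monochromatic] = 2·(1/2)^21 = 2^{1 − 21} = 1/1048576.
Summing: E[X] = C(35, 7) · 2^{1 − 21} = 6724520 · 1/1048576 = 840565/131072.
Numerically: E[X] ≈ 6.413002.

E[X] = C(35,7)·2^(1−C(7,2)) = 840565/131072 ≈ 6.413002.


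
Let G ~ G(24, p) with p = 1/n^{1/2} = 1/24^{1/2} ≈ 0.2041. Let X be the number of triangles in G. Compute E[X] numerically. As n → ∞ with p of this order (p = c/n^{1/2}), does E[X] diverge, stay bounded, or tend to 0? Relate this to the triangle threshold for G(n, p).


Number of potential triangles: C(24, 3) = 2024.
Each occurs with probability p³ ≈ (0.2041)³ ≈ 8.505173e-03.
By linearity: E[X] = C(24, 3)·p³ ≈ 2024 · 8.505173e-03 ≈ 17.2145.
Since α = 1/2 < 1, p = c/n^{1/2} ≫ 1/n is above the triangle threshold p ~ 1/n. Asymptotically E[X] ~ (c³/6)·n^{3(1−α)} = (1³/6)·n^{1.5} → ∞; triangles are abundant w.h.p.

E[X] ≈ 17.2145; in regime p = Θ(1/n^{1/2}) E[X] diverges (above the triangle threshold p ~ 1/n).


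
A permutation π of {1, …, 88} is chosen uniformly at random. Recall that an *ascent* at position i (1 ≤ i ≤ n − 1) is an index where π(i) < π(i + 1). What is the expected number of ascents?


Write X = Σ X_I over i = 1, …, 87, with X_I the indicator of one ascent.
There are 87 indicators.
For each fixed i, the pair (π(i), π(i+1)) is a uniformly random ordered pair of distinct values from {1, …, 88}; by symmetry P[π(i) < π(i+1)] = 1/2.
By linearity: E[X] = 87 · (1/2) = (88 − 1) · (1/2) = 87/2 ≈ 43.5000.

E[X] = 87/2 = 43.5000.


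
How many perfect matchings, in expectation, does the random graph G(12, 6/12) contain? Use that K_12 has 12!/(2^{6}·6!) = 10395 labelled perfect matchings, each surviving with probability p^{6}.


K_12 has 12!/(2^{6}·6!) = 10395 labelled perfect matchings.
For each such perfect matching H, let X_H = 1 if all 6 edges of H are present in G. Then P[X_H = 1] = p^{6} = (1/2)^{6} = 1/64.
Summing the indicators: E[X] = Σ_H E[X_H] = 10395 · p^{6} = 10395 · 1/64 = 10395/64.
Numerically: E[X] ≈ 162.42.

E[X] = 10395 · (1/2)^{6} = 10395/64 ≈ 162.42.


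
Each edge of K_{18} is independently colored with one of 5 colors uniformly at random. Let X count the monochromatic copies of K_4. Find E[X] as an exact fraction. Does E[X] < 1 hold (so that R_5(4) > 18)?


E[X] = C(18, 4) · 5^{1 − 6} = 3060 · 5^{−5} = 3060/3125.
As a reduced fraction: E[X] = 612/625 ≈ 0.9792000.
Is E[X] < 1? YES.
Since E[X] < 1, there exists a 5-coloring of K_{18} with no monochromatic K_4; hence R_5(4) > 18.

E[X] = 612/625 ≈ 0.9792000; E[X] < 1, so R_5(4) > 18.


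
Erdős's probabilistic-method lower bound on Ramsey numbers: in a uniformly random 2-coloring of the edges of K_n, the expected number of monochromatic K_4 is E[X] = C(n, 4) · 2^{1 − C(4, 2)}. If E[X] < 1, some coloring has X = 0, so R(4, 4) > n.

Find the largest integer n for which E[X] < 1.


We need C(n, 4) · 2^{1 − 6} < 1, i.e. C(n, 4) < 2^{6 − 1} = 32.
Check values of n near the boundary:
  n = 4: C(4, 4) = 1; 1 < 32? YES
  n = 5: C(5, 4) = 5; 5 < 32? YES
  n = 6: C(6, 4) = 15; 15 < 32? YES
  n = 7: C(7, 4) = 35; 35 < 32? NO
  n = 8: C(8, 4) = 70; 70 < 32? NO
  n = 9: C(9, 4) = 126; 126 < 32? NO
The largest n with C(n, 4) < 32 is n = 6 (where E[X] = 15/32 ≈ 0.468750). Hence R(4, 4) > 6, i.e. R(4, 4) ≥ 7.

Largest n = 6; hence R(4, 4) > 6.


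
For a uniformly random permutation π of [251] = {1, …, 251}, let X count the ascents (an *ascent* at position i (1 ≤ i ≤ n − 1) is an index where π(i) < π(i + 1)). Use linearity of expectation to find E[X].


Write X = Σ X_I over i = 1, …, 250, with X_I the indicator of one ascent.
There are 250 indicators.
For each fixed i, the pair (π(i), π(i+1)) is a uniformly random ordered pair of distinct values from {1, …, 251}; by symmetry P[π(i) < π(i+1)] = 1/2.
By linearity: E[X] = 250 · (1/2) = (251 − 1) · (1/2) = 125 ≈ 125.000000.

E[X] = 125 = 125.000000.


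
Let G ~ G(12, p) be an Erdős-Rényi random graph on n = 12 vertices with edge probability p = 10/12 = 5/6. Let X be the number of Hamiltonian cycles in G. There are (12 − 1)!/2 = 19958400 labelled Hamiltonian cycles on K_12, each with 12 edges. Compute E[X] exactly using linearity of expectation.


K_12 has (12 − 1)!/2 = 19958400 labelled Hamiltonian cycles.
For each such Hamiltonian cycle H, let X_H = 1 if all 12 edges of H are present in G. Then P[X_H = 1] = p^{12} = (5/6)^{12} = 244140625/2176782336.
By linearity of expectation: E[X] = Σ_H E[X_H] = 19958400 · p^{12} = 19958400 · 244140625/2176782336 = 469970703125/209952.
Numerically: E[X] ≈ 2.23847e+06.

E[X] = 19958400 · (5/6)^{12} = 469970703125/209952 ≈ 2.23847e+06.


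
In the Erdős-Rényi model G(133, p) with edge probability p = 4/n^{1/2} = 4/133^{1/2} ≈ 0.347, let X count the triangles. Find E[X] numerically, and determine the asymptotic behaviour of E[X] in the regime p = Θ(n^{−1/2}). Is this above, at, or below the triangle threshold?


Number of potential triangles: C(133, 3) = 383306.
Each occurs with probability p³ ≈ (0.347)³ ≈ 4.17256e-02.
By linearity: E[X] = C(133, 3)·p³ ≈ 383306 · 4.17256e-02 ≈ 15993.670.
Since α = 1/2 < 1, p = c/n^{1/2} ≫ 1/n is above the triangle threshold p ~ 1/n. Asymptotically E[X] ~ (c³/6)·n^{3(1−α)} = (4³/6)·n^{1.5} → ∞; triangles are abundant w.h.p.

E[X] ≈ 15993.670; in regime p = Θ(1/n^{1/2}) E[X] diverges (above the triangle threshold p ~ 1/n).


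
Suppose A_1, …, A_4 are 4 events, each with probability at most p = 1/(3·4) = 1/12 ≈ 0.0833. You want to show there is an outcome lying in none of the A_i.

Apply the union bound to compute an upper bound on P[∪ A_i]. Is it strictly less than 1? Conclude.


Union bound: P[∪_{i=1}^{4} A_i] ≤ Σ_i P[A_i] ≤ 4·p = 4·(1/12) = 1/3.
Numerically: 1/3 ≈ 0.3333.
Is 1/3 < 1? YES.
Since P[∪ A_i] ≤ 1/3 < 1, the complement has P[∩ A_i^c] ≥ 1 − 1/3 = 2/3 > 0, so some outcome avoids every A_i.

4·p = 1/3 ≈ 0.3333; existence CERTIFIED by the union bound.


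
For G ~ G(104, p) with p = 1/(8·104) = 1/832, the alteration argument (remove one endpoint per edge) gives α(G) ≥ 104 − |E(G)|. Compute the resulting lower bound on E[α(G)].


E[|E(G)|] = C(104, 2)·p = 5356 · (1/832) = 103/16.
E[α(G)] ≥ n − E[|E(G)|] = 104 − 103/16 = 1561/16.
Numerically: ≈ 97.562.
(This is only a lower bound; the true E[α(G)] may be larger.)

E[α(G)] ≥ 1561/16 ≈ 97.562.


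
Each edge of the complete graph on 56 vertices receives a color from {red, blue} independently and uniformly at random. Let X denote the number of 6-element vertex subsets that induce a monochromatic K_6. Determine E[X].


Let X = Σ_S X_S over the C(56, 6) = 32468436 subsets S of size 6, where X_S = 1 if the K_6 on S is monochromatic.
For a fixed S, the K_6 on S has C(6, 2) = 15 edges. P[all 15 edges red] = (1/2)^15, and likewise for blue, so P[monochromatic] = 2·(1/2)^15 = 2^{1 − 15} = 1/16384.
By linearity of expectation: E[X] = C(56, 6) · 2^{1 − 15} = 32468436 · 1/16384 = 8117109/4096.
Numerically: E[X] ≈ 1981.71606.

E[X] = C(56,6)·2^(1−C(6,2)) = 8117109/4096 ≈ 1981.71606.


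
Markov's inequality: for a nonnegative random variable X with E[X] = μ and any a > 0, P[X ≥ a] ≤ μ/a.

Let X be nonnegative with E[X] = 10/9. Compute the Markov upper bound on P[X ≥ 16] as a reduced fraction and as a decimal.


μ = E[X] = 10/9, a = 16.
Markov: P[X ≥ 16] ≤ μ/a = (10/9)/16 = 5/72.
Numerically: ≈ 0.0694.
(Since a = 16 > μ = 1.1111, the bound 5/72 is < 1 and informative.)

P[X ≥ 16] ≤ 5/72 ≈ 0.0694.


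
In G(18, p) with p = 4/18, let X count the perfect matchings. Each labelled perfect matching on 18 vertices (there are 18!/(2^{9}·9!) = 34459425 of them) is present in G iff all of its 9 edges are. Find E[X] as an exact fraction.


K_18 has 18!/(2^{9}·9!) = 34459425 labelled perfect matchings.
For each such perfect matching H, let X_H = 1 if all 9 edges of H are present in G. Then P[X_H = 1] = p^{9} = (2/9)^{9} = 512/387420489.
Summing the indicators: E[X] = Σ_H E[X_H] = 34459425 · p^{9} = 34459425 · 512/387420489 = 217817600/4782969.
Numerically: E[X] ≈ 45.54.

E[X] = 34459425 · (2/9)^{9} = 217817600/4782969 ≈ 45.54.


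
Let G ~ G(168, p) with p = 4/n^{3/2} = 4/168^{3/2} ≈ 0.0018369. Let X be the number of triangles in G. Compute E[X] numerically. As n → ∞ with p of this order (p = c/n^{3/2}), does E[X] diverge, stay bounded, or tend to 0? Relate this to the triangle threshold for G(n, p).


Number of potential triangles: C(168, 3) = 776216.
Each occurs with probability p³ ≈ (0.0018369)³ ≈ 6.1985228e-09.
By linearity: E[X] = C(168, 3)·p³ ≈ 776216 · 6.1985228e-09 ≈ 0.00481.
Since α = 3/2 > 1, p = c/n^{3/2} = o(1/n) is below the triangle threshold p ~ 1/n. Asymptotically E[X] ~ (c³/6)·n^{3(1−α)} = (4³/6)·n^{-1.5} → 0, so by Markov's inequality G has no triangles w.h.p.

E[X] ≈ 0.00481; in regime p = Θ(1/n^{3/2}) E[X] tends to 0 (below the triangle threshold p ~ 1/n).


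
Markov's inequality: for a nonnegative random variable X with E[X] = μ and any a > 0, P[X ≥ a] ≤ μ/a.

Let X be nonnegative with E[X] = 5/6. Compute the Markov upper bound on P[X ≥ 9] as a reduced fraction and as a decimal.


μ = E[X] = 5/6, a = 9.
Markov: P[X ≥ 9] ≤ μ/a = (5/6)/9 = 5/54.
Numerically: ≈ 0.0926.
(Since a = 9 > μ = 0.8333, the bound 5/54 is < 1 and informative.)

P[X ≥ 9] ≤ 5/54 ≈ 0.0926.


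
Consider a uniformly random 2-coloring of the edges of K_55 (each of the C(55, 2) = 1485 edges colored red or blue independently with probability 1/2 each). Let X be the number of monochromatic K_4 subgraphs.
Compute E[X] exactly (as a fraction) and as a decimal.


Let X = Σ_S X_S over the C(55, 4) = 341055 subsets S of size 4, where X_S = 1 if the K_4 on S is monochromatic.
For a fixed S, the K_4 on S has C(4, 2) = 6 edges. P[all 6 edges red] = (1/2)^6, and likewise for blue, so P[monochromatic] = 2·(1/2)^6 = 2^{1 − 6} = 1/32.
Summing: E[X] = C(55, 4) · 2^{1 − 6} = 341055 · 1/32 = 341055/32.
Numerically: E[X] ≈ 10657.968750.

E[X] = C(55,4)·2^(1−C(4,2)) = 341055/32 ≈ 10657.968750.


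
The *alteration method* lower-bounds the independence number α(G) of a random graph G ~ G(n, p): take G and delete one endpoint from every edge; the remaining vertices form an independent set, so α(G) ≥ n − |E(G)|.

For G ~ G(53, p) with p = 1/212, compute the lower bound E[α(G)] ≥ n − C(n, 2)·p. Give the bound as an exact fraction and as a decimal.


E[|E(G)|] = C(53, 2)·p = 1378 · (1/212) = 13/2.
E[α(G)] ≥ n − E[|E(G)|] = 53 − 13/2 = 93/2.
Numerically: ≈ 46.500000.
(This is only a lower bound; the true E[α(G)] may be larger.)

E[α(G)] ≥ 93/2 ≈ 46.500000.


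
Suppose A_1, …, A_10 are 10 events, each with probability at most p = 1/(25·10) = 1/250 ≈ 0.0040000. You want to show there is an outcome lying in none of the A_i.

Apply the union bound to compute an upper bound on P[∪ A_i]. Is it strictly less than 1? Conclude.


Union bound: P[∪_{i=1}^{10} A_i] ≤ Σ_i P[A_i] ≤ 10·p = 10·(1/250) = 1/25.
Numerically: 1/25 ≈ 0.0400000.
Is 1/25 < 1? YES.
Since P[∪ A_i] ≤ 1/25 < 1, the complement has P[∩ A_i^c] ≥ 1 − 1/25 = 24/25 > 0, so some outcome avoids every A_i.

10·p = 1/25 ≈ 0.0400000; existence CERTIFIED by the union bound.


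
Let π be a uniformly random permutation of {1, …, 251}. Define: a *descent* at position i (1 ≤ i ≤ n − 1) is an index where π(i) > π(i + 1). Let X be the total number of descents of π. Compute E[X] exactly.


Write X = Σ X_I over i = 1, …, 250, with X_I the indicator of one descent.
There are 250 indicators.
For each fixed i, the pair (π(i), π(i+1)) is a uniformly random ordered pair of distinct values from {1, …, 251}; by symmetry P[π(i) > π(i+1)] = 1/2.
By linearity: E[X] = 250 · (1/2) = (251 − 1) · (1/2) = 125 ≈ 125.0000.

E[X] = 125 = 125.0000.


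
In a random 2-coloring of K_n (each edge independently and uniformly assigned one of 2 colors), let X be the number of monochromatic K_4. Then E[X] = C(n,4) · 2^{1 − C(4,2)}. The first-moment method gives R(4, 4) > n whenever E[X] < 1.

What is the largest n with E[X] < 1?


We need C(n, 4) · 2^{1 − 6} < 1, i.e. C(n, 4) < 2^{6 − 1} = 32.
Check values of n near the boundary:
  n = 4: C(4, 4) = 1; 1 < 32? YES
  n = 5: C(5, 4) = 5; 5 < 32? YES
  n = 6: C(6, 4) = 15; 15 < 32? YES
  n = 7: C(7, 4) = 35; 35 < 32? NO
  n = 8: C(8, 4) = 70; 70 < 32? NO
  n = 9: C(9, 4) = 126; 126 < 32? NO
The largest n with C(n, 4) < 32 is n = 6 (where E[X] = 15/32 ≈ 0.469). Hence R(4, 4) > 6, i.e. R(4, 4) ≥ 7.

Largest n = 6; hence R(4, 4) > 6.


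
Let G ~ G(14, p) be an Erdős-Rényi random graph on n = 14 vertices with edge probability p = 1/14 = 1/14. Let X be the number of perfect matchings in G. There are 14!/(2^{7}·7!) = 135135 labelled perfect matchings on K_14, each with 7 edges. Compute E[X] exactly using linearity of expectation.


K_14 has 14!/(2^{7}·7!) = 135135 labelled perfect matchings.
For each such perfect matching H, let X_H = 1 if all 7 edges of H are present in G. Then P[X_H = 1] = p^{7} = (1/14)^{7} = 1/105413504.
Summing the indicators: E[X] = Σ_H E[X_H] = 135135 · p^{7} = 135135 · 1/105413504 = 19305/15059072.
Numerically: E[X] ≈ 0.001282.

E[X] = 135135 · (1/14)^{7} = 19305/15059072 ≈ 0.001282.


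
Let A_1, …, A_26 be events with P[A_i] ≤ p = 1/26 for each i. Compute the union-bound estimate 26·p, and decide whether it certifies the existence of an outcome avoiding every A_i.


Union bound: P[∪_{i=1}^{26} A_i] ≤ Σ_i P[A_i] ≤ 26·p = 26·(1/26) = 1.
Numerically: 1 ≈ 1.0000000.
Is 1 < 1? NO.
Since the bound 1 is ≥ 1, the union bound is uninformative here; it does NOT by itself certify existence.

26·p = 1 ≈ 1.0000000; existence NOT certified by the union bound.


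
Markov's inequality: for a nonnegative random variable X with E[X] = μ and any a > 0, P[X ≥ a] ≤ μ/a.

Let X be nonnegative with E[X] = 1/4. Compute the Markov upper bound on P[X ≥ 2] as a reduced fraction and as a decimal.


μ = E[X] = 1/4, a = 2.
Markov: P[X ≥ 2] ≤ μ/a = (1/4)/2 = 1/8.
Numerically: ≈ 0.12500.
(Since a = 2 > μ = 0.25000, the bound 1/8 is < 1 and informative.)

P[X ≥ 2] ≤ 1/8 ≈ 0.12500.


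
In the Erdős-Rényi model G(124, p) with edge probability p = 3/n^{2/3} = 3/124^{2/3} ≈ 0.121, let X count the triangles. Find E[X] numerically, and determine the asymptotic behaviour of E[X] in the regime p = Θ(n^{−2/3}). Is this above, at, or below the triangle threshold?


Number of potential triangles: C(124, 3) = 310124.
Each occurs with probability p³ ≈ (0.121)³ ≈ 1.75598e-03.
By linearity: E[X] = C(124, 3)·p³ ≈ 310124 · 1.75598e-03 ≈ 544.573.
Since α = 2/3 < 1, p = c/n^{2/3} ≫ 1/n is above the triangle threshold p ~ 1/n. Asymptotically E[X] ~ (c³/6)·n^{3(1−α)} = (3³/6)·n^{1} → ∞; triangles are abundant w.h.p.

E[X] ≈ 544.573; in regime p = Θ(1/n^{2/3}) E[X] diverges (above the triangle threshold p ~ 1/n).


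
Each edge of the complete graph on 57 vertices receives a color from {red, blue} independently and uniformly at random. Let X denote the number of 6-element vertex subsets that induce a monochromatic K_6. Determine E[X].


Let X = Σ_S X_S over the C(57, 6) = 36288252 subsets S of size 6, where X_S = 1 if the K_6 on S is monochromatic.
For a fixed S, the K_6 on S has C(6, 2) = 15 edges. P[all 15 edges red] = (1/2)^15, and likewise for blue, so P[monochromatic] = 2·(1/2)^15 = 2^{1 − 15} = 1/16384.
By linearity: E[X] = C(57, 6) · 2^{1 − 15} = 36288252 · 1/16384 = 9072063/4096.
Numerically: E[X] ≈ 2214.859131.

E[X] = C(57,6)·2^(1−C(6,2)) = 9072063/4096 ≈ 2214.859131.


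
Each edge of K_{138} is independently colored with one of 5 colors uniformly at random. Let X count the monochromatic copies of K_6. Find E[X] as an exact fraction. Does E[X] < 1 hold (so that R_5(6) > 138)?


E[X] = C(138, 6) · 5^{1 − 15} = 8592039666 · 5^{−14} = 8592039666/6103515625.
As a reduced fraction: E[X] = 8592039666/6103515625 ≈ 1.408.
Is E[X] < 1? NO.
Since E[X] ≥ 1, the first-moment bound is inconclusive at n = 138; it does NOT by itself certify R_5(6) > 138.

E[X] = 8592039666/6103515625 ≈ 1.408; E[X] ≥ 1; first-moment method inconclusive here.


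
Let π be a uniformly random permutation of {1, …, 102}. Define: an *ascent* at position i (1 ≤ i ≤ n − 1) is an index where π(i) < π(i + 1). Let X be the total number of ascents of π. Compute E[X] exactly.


Write X = Σ X_I over i = 1, …, 101, with X_I the indicator of one ascent.
There are 101 indicators.
For each fixed i, the pair (π(i), π(i+1)) is a uniformly random ordered pair of distinct values from {1, …, 102}; by symmetry P[π(i) < π(i+1)] = 1/2.
By linearity: E[X] = 101 · (1/2) = (102 − 1) · (1/2) = 101/2 ≈ 50.50000.

E[X] = 101/2 = 50.50000.


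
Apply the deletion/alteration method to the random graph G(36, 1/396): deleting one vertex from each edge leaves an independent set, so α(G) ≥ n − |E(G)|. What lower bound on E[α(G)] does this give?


E[|E(G)|] = C(36, 2)·p = 630 · (1/396) = 35/22.
E[α(G)] ≥ n − E[|E(G)|] = 36 − 35/22 = 757/22.
Numerically: ≈ 34.409.
(This is only a lower bound; the true E[α(G)] may be larger.)

E[α(G)] ≥ 757/22 ≈ 34.409.


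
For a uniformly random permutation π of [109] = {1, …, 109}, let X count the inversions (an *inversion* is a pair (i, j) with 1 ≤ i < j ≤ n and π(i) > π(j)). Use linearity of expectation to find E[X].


Write X = Σ X_I over the C(109, 2) = 5886 pairs i < j, with X_I the indicator of one inversion.
There are 5886 indicators.
For each fixed pair i < j, the values π(i) and π(j) are two distinct elements of {1, …, 109} in uniformly random order; by symmetry P[π(i) > π(j)] = 1/2.
By linearity: E[X] = 5886 · (1/2) = C(109, 2) · (1/2) = 5886/2 = 2943 ≈ 2943.00000.

E[X] = 2943 = 2943.00000.


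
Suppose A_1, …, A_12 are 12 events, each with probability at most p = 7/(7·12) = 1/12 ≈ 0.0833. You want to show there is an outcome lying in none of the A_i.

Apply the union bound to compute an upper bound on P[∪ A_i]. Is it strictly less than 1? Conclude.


Union bound: P[∪_{i=1}^{12} A_i] ≤ Σ_i P[A_i] ≤ 12·p = 12·(1/12) = 1.
Numerically: 1 ≈ 1.0000.
Is 1 < 1? NO.
Since the bound 1 is ≥ 1, the union bound is uninformative here; it does NOT by itself certify existence.

12·p = 1 ≈ 1.0000; existence NOT certified by the union bound.


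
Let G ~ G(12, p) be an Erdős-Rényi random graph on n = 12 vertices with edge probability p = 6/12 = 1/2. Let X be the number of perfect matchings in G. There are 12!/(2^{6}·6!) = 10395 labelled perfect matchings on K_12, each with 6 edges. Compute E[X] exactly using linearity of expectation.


K_12 has 12!/(2^{6}·6!) = 10395 labelled perfect matchings.
For each such perfect matching H, let X_H = 1 if all 6 edges of H are present in G. Then P[X_H = 1] = p^{6} = (1/2)^{6} = 1/64.
By linearity: E[X] = Σ_H E[X_H] = 10395 · p^{6} = 10395 · 1/64 = 10395/64.
Numerically: E[X] ≈ 162.422.

E[X] = 10395 · (1/2)^{6} = 10395/64 ≈ 162.422.
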